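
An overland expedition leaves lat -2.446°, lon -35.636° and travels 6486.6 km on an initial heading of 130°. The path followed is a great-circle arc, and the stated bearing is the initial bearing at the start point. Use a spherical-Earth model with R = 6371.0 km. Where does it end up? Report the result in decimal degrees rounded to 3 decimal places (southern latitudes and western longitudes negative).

Angular distance δ = d/R = 6486.6 / 6371 = 1.018145 rad.
Converting: φ₁ = -0.042691 rad, θ = 2.268928 rad.
Destination latitude: φ₂ = arcsin( sin φ₁ cos δ + cos φ₁ sin δ cos θ ) = arcsin(-0.569004) = -34.681°.
For the longitude increment, Δλ = atan2( sin θ sin δ cos φ₁, cos δ − sin φ₁ sin φ₂ ) = atan2(0.651414, 0.500662) = 52.455°.
Hence λ₂ = -35.636° + 52.455° = 16.819°.

latitude -34.681°, longitude 16.819°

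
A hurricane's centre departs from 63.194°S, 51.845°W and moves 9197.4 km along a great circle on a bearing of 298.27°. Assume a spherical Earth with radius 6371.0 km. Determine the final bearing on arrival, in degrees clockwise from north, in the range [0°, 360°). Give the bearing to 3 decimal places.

final bearing 336.476°

Angular distance δ = d/R = 9197.4 / 6371 = 1.443635 rad.
Start latitude φ₁ = -1.102943 rad; initial bearing θ = 5.205794 rad.
Destination latitude: φ₂ = arcsin( sin φ₁ cos δ + cos φ₁ sin δ cos θ ) = arcsin(0.098677) = 5.663°.
Then Δλ = atan2(-0.393975, 0.214892) = -1.071457 rad, from sin θ sin δ cos φ₁ over cos δ − sin φ₁ sin φ₂.
Hence λ₂ = -51.845° + -61.390° = -113.235°.
The forward bearing on arrival equals the back-azimuth from the destination plus 180°.
Back-azimuth from P₂ (5.663°, -113.235°) to P₁ (-63.194°, -51.845°), with Δλ' = λ₁ − λ₂ = 61.390°: atan2( sin Δλ' cos φ₁ , cos φ₂ sin φ₁ − sin φ₂ cos φ₁ cos Δλ' ) = 156.476°.
Final bearing = (156.476° + 180°) mod 360° = 336.476°.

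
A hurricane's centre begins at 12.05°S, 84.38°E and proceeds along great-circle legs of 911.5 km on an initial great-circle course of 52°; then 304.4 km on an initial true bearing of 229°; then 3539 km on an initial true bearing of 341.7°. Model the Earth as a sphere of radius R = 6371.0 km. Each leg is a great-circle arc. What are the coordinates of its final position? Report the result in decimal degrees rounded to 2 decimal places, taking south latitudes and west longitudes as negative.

Apply the spherical direct solution leg by leg, carrying full precision between legs.
Leg 1: from (-12.05°, 84.38°), δ = 911.5/6371 = 0.143070 rad, θ = 52° → φ = -6.94°, λ = 90.88°.
Leg 2: from (-6.94°, 90.88°), δ = 304.4/6371 = 0.047779 rad, θ = 229° → φ = -8.73°, λ = 88.79°.
Leg 3: from (-8.73°, 88.79°), δ = 3539/6371 = 0.555486 rad, θ = 341.7° → φ = 21.47°, λ = 78.54°.

latitude 21.47°, longitude 78.54°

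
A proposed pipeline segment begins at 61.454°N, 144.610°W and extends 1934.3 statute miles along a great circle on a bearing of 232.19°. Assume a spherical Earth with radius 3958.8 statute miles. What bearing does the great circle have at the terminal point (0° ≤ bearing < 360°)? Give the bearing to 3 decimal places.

δ = 1934.3/3958.8 = 0.488608 rad (27.9952°).
With φ₁ = 61.454° = 1.072575 rad and θ = 232.19° = 4.052480 rad:
Destination latitude: φ₂ = arcsin( sin φ₁ cos δ + cos φ₁ sin δ cos θ ) = arcsin(0.638135) = 39.653°.
Δλ = atan2( sin θ sin δ cos φ₁ , cos δ − sin φ₁ sin φ₂ ) = atan2(-0.177214, 0.322428) = -0.502554 rad = -28.794°.
λ₂ = λ₁ + Δλ = -173.404°.
The forward bearing on arrival equals the back-azimuth from the destination plus 180°.
Back-azimuth from P₂ (39.653°, -173.404°) to P₁ (61.454°, -144.610°), with Δλ' = λ₁ − λ₂ = 28.794°: atan2( sin Δλ' cos φ₁ , cos φ₂ sin φ₁ − sin φ₂ cos φ₁ cos Δλ' ) = 29.364°.
Final bearing = (29.364° + 180°) mod 360° = 209.364°.

final bearing 209.364°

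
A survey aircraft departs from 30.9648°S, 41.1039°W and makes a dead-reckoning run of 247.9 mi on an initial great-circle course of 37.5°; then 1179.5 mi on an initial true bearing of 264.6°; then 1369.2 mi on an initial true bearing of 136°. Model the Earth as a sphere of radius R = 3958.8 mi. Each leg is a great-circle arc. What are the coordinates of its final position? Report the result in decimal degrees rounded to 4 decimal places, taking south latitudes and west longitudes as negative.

Apply the spherical direct solution leg by leg, carrying full precision between legs.
Leg 1: from (-30.9648°, -41.1039°), δ = 247.9/3958.8 = 0.062620 rad, θ = 37.5° → φ = -28.0948°, λ = -38.6289°.
Leg 2: from (-28.0948°, -38.6289°), δ = 1179.5/3958.8 = 0.297944 rad, θ = 264.6° → φ = -28.3303°, λ = -58.0203°.
Leg 3: from (-28.3303°, -58.0203°), δ = 1369.2/3958.8 = 0.345862 rad, θ = 136° → φ = -41.3843°, λ = -39.7276°.

latitude -41.3843°, longitude -39.7276°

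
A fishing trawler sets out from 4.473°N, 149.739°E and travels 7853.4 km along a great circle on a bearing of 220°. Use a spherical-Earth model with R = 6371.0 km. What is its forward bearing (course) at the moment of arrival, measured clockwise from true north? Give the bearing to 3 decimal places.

final bearing 242.973°

δ = 7853.4/6371 = 1.232679 rad (70.6273°).
Start latitude φ₁ = 0.078069 rad; initial bearing θ = 3.839724 rad.
Applying the spherical law of cosines for sides, sin φ₂ = sin φ₁ cos δ + cos φ₁ sin δ cos θ = -0.694601, so φ₂ = -43.995°.
For the longitude increment, Δλ = atan2( sin θ sin δ cos φ₁, cos δ − sin φ₁ sin φ₂ ) = atan2(-0.604547, 0.385883) = -57.450°.
λ₂ = 149.739° + -57.450° = 92.289°.
The forward bearing on arrival equals the back-azimuth from the destination plus 180°.
Back-azimuth from P₂ (-43.995°, 92.289°) to P₁ (4.473°, 149.739°), with Δλ' = λ₁ − λ₂ = 57.450°: atan2( sin Δλ' cos φ₁ , cos φ₂ sin φ₁ − sin φ₂ cos φ₁ cos Δλ' ) = 62.973°.
Final bearing = (62.973° + 180°) mod 360° = 242.973°.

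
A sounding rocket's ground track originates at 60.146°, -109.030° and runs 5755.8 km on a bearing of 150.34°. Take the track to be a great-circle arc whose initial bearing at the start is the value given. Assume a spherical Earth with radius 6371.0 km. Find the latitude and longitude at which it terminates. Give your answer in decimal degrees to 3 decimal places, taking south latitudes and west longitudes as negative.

latitude 11.363°, longitude -85.673°

δ = 5755.8/6371 = 0.903437 rad (51.7632°).
Converting: φ₁ = 1.049746 rad, θ = 2.623928 rad.
Applying the spherical law of cosines for sides, sin φ₂ = sin φ₁ cos δ + cos φ₁ sin δ cos θ = 0.197016, so φ₂ = 11.363°.
Δλ = atan2( sin θ sin δ cos φ₁ , cos δ − sin φ₁ sin φ₂ ) = atan2(0.193485, 0.448042) = 0.407654 rad = 23.357°.
λ₂ = λ₁ + Δλ = -85.673°.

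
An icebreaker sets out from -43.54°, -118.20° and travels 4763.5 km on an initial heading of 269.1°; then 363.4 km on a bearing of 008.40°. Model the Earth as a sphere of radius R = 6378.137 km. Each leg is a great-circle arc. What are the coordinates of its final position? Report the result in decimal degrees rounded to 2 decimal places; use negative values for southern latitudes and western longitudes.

latitude -27.65°, longitude -169.98°

Apply the spherical direct solution leg by leg, carrying full precision between legs.
Leg 1: from (-43.54°, -118.20°), δ = 4763.5/6378.137 = 0.746848 rad, θ = 269.1° → φ = -30.88°, λ = -170.52°.
Leg 2: from (-30.88°, -170.52°), δ = 363.4/6378.137 = 0.056976 rad, θ = 8.4° → φ = -27.65°, λ = -169.98°.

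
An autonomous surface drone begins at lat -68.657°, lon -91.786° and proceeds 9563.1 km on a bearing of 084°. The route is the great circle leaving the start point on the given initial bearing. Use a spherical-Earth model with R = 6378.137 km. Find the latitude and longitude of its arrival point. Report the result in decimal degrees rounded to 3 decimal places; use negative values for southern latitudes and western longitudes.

Angular distance δ = d/R = 9563.1 / 6378.137 = 1.499356 rad.
Converting: φ₁ = -1.198291 rad, θ = 1.466077 rad.
sin φ₂ = sin φ₁ cos δ + cos φ₁ sin δ cos θ = (-0.931418)(0.071379) + (0.363950)(0.997449)(0.104528) = -0.028538
φ₂ = asin(-0.028538) = -0.028542 rad = -1.635°.
For the longitude increment, Δλ = atan2( sin θ sin δ cos φ₁, cos δ − sin φ₁ sin φ₂ ) = atan2(0.361033, 0.044799) = 82.927°.
λ₂ = -91.786° + 82.927° = -8.859°.

latitude -1.635°, longitude -8.859°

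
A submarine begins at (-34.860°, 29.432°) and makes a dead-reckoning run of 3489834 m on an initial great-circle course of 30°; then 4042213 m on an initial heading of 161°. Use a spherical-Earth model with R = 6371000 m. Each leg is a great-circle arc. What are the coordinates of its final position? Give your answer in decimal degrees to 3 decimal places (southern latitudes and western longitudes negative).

latitude -40.653°, longitude 59.370°

Apply the spherical direct solution leg by leg, carrying full precision between legs.
Leg 1: from (-34.860°, 29.432°), δ = 3489834/6371000 = 0.547769 rad, θ = 30° → φ = -6.769°, λ = 44.634°.
Leg 2: from (-6.769°, 44.634°), δ = 4042213/6371000 = 0.634471 rad, θ = 161° → φ = -40.653°, λ = 59.370°.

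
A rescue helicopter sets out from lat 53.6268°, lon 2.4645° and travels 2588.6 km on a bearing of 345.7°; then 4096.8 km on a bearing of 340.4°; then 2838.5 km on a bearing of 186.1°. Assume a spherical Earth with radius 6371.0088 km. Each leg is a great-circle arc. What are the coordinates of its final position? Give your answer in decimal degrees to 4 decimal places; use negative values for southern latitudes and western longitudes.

latitude 41.2015°, longitude -172.9582°

Apply the spherical direct solution leg by leg, carrying full precision between legs.
Leg 1: from (53.6268°, 2.4645°), δ = 2588.6/6371.0088 = 0.406309 rad, θ = 345.7° → φ = 75.1813°, λ = -19.9734°.
Leg 2: from (75.1813°, -19.9734°), δ = 4096.8/6371.0088 = 0.643038 rad, θ = 340.4° → φ = 66.6551°, λ = -169.4688°.
Leg 3: from (66.6551°, -169.4688°), δ = 2838.5/6371.0088 = 0.445534 rad, θ = 186.1° → φ = 41.2015°, λ = -172.9582°.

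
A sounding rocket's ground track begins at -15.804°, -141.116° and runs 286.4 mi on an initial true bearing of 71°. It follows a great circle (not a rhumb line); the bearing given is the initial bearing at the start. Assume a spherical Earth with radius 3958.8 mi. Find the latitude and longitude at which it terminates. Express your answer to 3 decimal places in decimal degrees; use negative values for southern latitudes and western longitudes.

δ = 286.4/3958.8 = 0.072345 rad (4.1451°).
Converting: φ₁ = -0.275832 rad, θ = 1.239184 rad.
sin φ₂ = sin φ₁ cos δ + cos φ₁ sin δ cos θ = (-0.272347)(0.997384) + (0.962199)(0.072282)(0.325568) = -0.248992
φ₂ = asin(-0.248992) = -0.251639 rad = -14.418°.
Then Δλ = atan2(0.065761, 0.929572) = 0.070625 rad, from sin θ sin δ cos φ₁ over cos δ − sin φ₁ sin φ₂.
λ₂ = -141.116° + 4.047° = -137.069°.

latitude -14.418°, longitude -137.069°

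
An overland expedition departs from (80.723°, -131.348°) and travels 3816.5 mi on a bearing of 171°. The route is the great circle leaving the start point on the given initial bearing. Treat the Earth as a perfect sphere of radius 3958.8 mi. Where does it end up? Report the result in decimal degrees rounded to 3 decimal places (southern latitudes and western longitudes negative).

The arc subtends δ = 3816.5/3958.8 = 0.964055 rad at the centre.
Converting: φ₁ = 1.408882 rad, θ = 2.984513 rad.
Destination latitude: φ₂ = arcsin( sin φ₁ cos δ + cos φ₁ sin δ cos θ ) = arcsin(0.431933) = 25.590°.
For the longitude increment, Δλ = atan2( sin θ sin δ cos φ₁, cos δ − sin φ₁ sin φ₂ ) = atan2(0.020717, 0.143911) = 8.192°.
Hence λ₂ = -131.348° + 8.192° = -123.156°.

latitude 25.590°, longitude -123.156°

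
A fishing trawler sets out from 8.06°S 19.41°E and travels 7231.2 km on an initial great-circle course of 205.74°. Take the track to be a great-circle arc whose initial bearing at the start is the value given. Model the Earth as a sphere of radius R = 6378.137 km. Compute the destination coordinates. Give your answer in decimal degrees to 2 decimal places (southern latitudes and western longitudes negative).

latitude -60.16°, longitude -32.84°

δ = 7231.2/6378.137 = 1.133748 rad (64.9590°).
With φ₁ = -8.06° = -0.140674 rad and θ = 205.74° = 3.590840 rad:
Applying the spherical law of cosines for sides, sin φ₂ = sin φ₁ cos δ + cos φ₁ sin δ cos θ = -0.867390, so φ₂ = -60.16°.
Then Δλ = atan2(-0.389580, 0.301650) = -0.911927 rad, from sin θ sin δ cos φ₁ over cos δ − sin φ₁ sin φ₂.
λ₂ = λ₁ + Δλ = -32.84°.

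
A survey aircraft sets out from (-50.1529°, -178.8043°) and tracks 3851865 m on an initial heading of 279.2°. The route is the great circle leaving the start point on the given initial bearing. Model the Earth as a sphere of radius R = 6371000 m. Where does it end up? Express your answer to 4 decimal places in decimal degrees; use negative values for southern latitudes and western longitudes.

latitude -34.9896°, longitude 137.9673°

Central angle δ = d/R = 0.604593 rad.
With φ₁ = -50.1529° = -0.875333 rad and θ = 279.2° = 4.872959 rad:
Applying the spherical law of cosines for sides, sin φ₂ = sin φ₁ cos δ + cos φ₁ sin δ cos θ = -0.573428, so φ₂ = -34.9896°.
For the longitude increment, Δλ = atan2( sin θ sin δ cos φ₁, cos δ − sin φ₁ sin φ₂ ) = atan2(-0.359530, 0.382480) = -43.2284°.
λ₂ = -178.8043° + -43.2284° = -222.0327°, normalized to (−180°, 180°] → 137.9673°.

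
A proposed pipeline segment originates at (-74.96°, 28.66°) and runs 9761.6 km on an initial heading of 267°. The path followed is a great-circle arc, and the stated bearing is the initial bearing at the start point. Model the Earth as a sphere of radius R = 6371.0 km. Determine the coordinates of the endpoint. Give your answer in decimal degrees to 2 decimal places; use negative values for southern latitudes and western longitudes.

latitude -2.91°, longitude -63.66°

The arc subtends δ = 9761.6/6371 = 1.532193 rad at the centre.
With φ₁ = -74.96° = -1.308299 rad and θ = 267° = 4.660029 rad:
Applying the spherical law of cosines for sides, sin φ₂ = sin φ₁ cos δ + cos φ₁ sin δ cos θ = -0.050843, so φ₂ = -2.91°.
For the longitude increment, Δλ = atan2( sin θ sin δ cos φ₁, cos δ − sin φ₁ sin φ₂ ) = atan2(-0.258945, -0.010507) = -92.32°.
Hence λ₂ = 28.66° + -92.32° = -63.66°.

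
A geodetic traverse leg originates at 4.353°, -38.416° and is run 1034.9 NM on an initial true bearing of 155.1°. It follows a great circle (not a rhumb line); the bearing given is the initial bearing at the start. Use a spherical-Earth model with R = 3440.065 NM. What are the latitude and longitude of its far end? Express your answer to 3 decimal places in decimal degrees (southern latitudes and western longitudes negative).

latitude -11.274°, longitude -31.107°

The arc subtends δ = 1034.9/3440.065 = 0.300837 rad at the centre.
Converting: φ₁ = 0.075974 rad, θ = 2.707006 rad.
Applying the spherical law of cosines for sides, sin φ₂ = sin φ₁ cos δ + cos φ₁ sin δ cos θ = -0.195508, so φ₂ = -11.274°.
Δλ = atan2( sin θ sin δ cos φ₁ , cos δ − sin φ₁ sin φ₂ ) = atan2(0.124401, 0.969928) = 0.127562 rad = 7.309°.
λ₂ = λ₁ + Δλ = -31.107°.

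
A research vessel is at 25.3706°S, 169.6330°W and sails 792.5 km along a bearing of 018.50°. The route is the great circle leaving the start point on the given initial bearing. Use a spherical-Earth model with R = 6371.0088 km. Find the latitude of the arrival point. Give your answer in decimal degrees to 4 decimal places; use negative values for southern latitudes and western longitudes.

δ = 792.5/6371.0088 = 0.124392 rad (7.1271°).
Converting: φ₁ = -0.442801 rad, θ = 0.322886 rad.
Destination latitude: φ₂ = arcsin( sin φ₁ cos δ + cos φ₁ sin δ cos θ ) = arcsin(-0.318849) = -18.5933°.
For the longitude increment, Δλ = atan2( sin θ sin δ cos φ₁, cos δ − sin φ₁ sin φ₂ ) = atan2(0.035571, 0.855656) = 2.3805°.
Hence λ₂ = -169.6330° + 2.3805° = -167.2525°.

latitude -18.5933°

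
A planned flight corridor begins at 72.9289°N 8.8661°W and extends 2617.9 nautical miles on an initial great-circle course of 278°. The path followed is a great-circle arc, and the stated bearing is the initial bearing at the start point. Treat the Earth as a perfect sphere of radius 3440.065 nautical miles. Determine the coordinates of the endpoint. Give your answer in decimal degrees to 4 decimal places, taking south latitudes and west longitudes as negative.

δ = 2617.9/3440.065 = 0.761003 rad (43.6023°).
Converting: φ₁ = 1.272849 rad, θ = 4.852015 rad.
Destination latitude: φ₂ = arcsin( sin φ₁ cos δ + cos φ₁ sin δ cos θ ) = arcsin(0.720416) = 46.0888°.
For the longitude increment, Δλ = atan2( sin θ sin δ cos φ₁, cos δ − sin φ₁ sin φ₂ ) = atan2(-0.200482, 0.035470) = -79.9669°.
λ₂ = λ₁ + Δλ = -88.8330°.

latitude 46.0888°, longitude -88.8330°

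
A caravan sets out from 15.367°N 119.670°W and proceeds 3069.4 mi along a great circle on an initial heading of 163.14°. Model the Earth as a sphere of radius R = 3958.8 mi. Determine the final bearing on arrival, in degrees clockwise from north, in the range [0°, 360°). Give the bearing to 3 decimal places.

The arc subtends δ = 3069.4/3958.8 = 0.775336 rad at the centre.
Start latitude φ₁ = 0.268205 rad; initial bearing θ = 2.847330 rad.
Destination latitude: φ₂ = arcsin( sin φ₁ cos δ + cos φ₁ sin δ cos θ ) = arcsin(-0.456660) = -27.172°.
For the longitude increment, Δλ = atan2( sin θ sin δ cos φ₁, cos δ − sin φ₁ sin φ₂ ) = atan2(0.195753, 0.835201) = 13.191°.
λ₂ = -119.670° + 13.191° = -106.479°.
The forward bearing on arrival equals the back-azimuth from the destination plus 180°.
Back-azimuth from P₂ (-27.172°, -106.479°) to P₁ (15.367°, -119.670°), with Δλ' = λ₁ − λ₂ = -13.191°: atan2( sin Δλ' cos φ₁ , cos φ₂ sin φ₁ − sin φ₂ cos φ₁ cos Δλ' ) = 341.678°.
Final bearing = (341.678° + 180°) mod 360° = 161.678°.

final bearing 161.678°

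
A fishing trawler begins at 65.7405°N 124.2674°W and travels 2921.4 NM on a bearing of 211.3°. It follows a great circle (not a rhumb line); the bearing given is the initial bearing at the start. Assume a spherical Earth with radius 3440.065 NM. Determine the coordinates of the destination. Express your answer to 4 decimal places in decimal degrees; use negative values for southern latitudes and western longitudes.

latitude 19.7951°, longitude -148.7574°

Angular distance δ = d/R = 2921.4 / 3440.065 = 0.849228 rad.
Converting: φ₁ = 1.147388 rad, θ = 3.687881 rad.
Applying the spherical law of cosines for sides, sin φ₂ = sin φ₁ cos δ + cos φ₁ sin δ cos θ = 0.338657, so φ₂ = 19.7951°.
Δλ = atan2( sin θ sin δ cos φ₁ , cos δ − sin φ₁ sin φ₂ ) = atan2(-0.160256, 0.351811) = -0.427431 rad = -24.4900°.
λ₂ = λ₁ + Δλ = -148.7574°.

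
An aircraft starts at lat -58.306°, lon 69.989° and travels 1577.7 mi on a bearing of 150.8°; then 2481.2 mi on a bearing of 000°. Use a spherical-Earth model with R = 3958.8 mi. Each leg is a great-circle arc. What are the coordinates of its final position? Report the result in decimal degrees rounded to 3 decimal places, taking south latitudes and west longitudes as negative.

latitude -38.277°, longitude 113.999°

Apply the spherical direct solution leg by leg, carrying full precision between legs.
Leg 1: from (-58.306°, 69.989°), δ = 1577.7/3958.8 = 0.398530 rad, θ = 150.8° → φ = -74.188°, λ = 113.999°.
Leg 2: from (-74.188°, 113.999°), δ = 2481.2/3958.8 = 0.626756 rad, θ = 0° → φ = -38.277°, λ = 113.999°.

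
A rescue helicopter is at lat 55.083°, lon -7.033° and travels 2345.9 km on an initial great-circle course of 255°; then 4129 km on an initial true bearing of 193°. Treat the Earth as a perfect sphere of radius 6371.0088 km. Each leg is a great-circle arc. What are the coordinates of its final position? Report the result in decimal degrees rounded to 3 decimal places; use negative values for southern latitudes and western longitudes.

Apply the spherical direct solution leg by leg, carrying full precision between legs.
Leg 1: from (55.083°, -7.033°), δ = 2345.9/6371.0088 = 0.368215 rad, θ = 255° → φ = 45.373°, λ = -36.698°.
Leg 2: from (45.373°, -36.698°), δ = 4129/6371.0088 = 0.648092 rad, θ = 193° → φ = 8.870°, λ = -44.598°.

latitude 8.870°, longitude -44.598°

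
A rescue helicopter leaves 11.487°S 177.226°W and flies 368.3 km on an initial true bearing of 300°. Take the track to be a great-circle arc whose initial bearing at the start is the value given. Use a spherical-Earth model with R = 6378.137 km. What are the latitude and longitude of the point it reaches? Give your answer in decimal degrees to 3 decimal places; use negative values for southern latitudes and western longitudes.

latitude -9.819°, longitude 179.867°

The arc subtends δ = 368.3/6378.137 = 0.057744 rad at the centre.
Converting: φ₁ = -0.200486 rad, θ = 5.235988 rad.
Applying the spherical law of cosines for sides, sin φ₂ = sin φ₁ cos δ + cos φ₁ sin δ cos θ = -0.170536, so φ₂ = -9.819°.
For the longitude increment, Δλ = atan2( sin θ sin δ cos φ₁, cos δ − sin φ₁ sin φ₂ ) = atan2(-0.048979, 0.964372) = -2.907°.
λ₂ = -177.226° + -2.907° = -180.133°, normalized to (−180°, 180°] → 179.867°.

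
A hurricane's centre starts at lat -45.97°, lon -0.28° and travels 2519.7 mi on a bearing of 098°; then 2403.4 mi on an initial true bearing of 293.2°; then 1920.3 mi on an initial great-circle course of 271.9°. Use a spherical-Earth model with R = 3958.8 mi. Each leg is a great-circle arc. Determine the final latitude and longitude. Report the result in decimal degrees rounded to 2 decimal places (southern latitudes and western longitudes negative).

latitude -17.09°, longitude -13.80°

Apply the spherical direct solution leg by leg, carrying full precision between legs.
Leg 1: from (-45.97°, -0.28°), δ = 2519.7/3958.8 = 0.636481 rad, θ = 98° → φ = -39.47°, λ = 49.40°.
Leg 2: from (-39.47°, 49.40°), δ = 2403.4/3958.8 = 0.607103 rad, θ = 293.2° → φ = -20.40°, λ = 15.38°.
Leg 3: from (-20.40°, 15.38°), δ = 1920.3/3958.8 = 0.485071 rad, θ = 271.9° → φ = -17.09°, λ = -13.80°.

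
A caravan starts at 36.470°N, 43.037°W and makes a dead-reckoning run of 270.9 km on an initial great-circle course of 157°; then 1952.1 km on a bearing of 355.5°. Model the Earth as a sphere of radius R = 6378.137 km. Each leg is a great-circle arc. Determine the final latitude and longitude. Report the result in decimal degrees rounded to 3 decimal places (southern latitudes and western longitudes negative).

Apply the spherical direct solution leg by leg, carrying full precision between legs.
Leg 1: from (36.470°, -43.037°), δ = 270.9/6378.137 = 0.042473 rad, θ = 157° → φ = 34.224°, λ = -41.887°.
Leg 2: from (34.224°, -41.887°), δ = 1952.1/6378.137 = 0.306061 rad, θ = 355.5° → φ = 51.689°, λ = -44.073°.

latitude 51.689°, longitude -44.073°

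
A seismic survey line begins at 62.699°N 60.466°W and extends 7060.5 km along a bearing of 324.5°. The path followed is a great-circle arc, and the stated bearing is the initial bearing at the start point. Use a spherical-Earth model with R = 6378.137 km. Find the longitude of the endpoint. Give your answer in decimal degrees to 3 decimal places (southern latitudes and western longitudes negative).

Central angle δ = d/R = 1.106985 rad.
Converting: φ₁ = 1.094304 rad, θ = 5.663593 rad.
sin φ₂ = sin φ₁ cos δ + cos φ₁ sin δ cos θ = (0.888609)(0.447360) + (0.458665)(0.894354)(0.814116) = 0.731486
φ₂ = asin(0.731486) = 0.820499 rad = 47.011°.
Δλ = atan2( sin θ sin δ cos φ₁ , cos δ − sin φ₁ sin φ₂ ) = atan2(-0.238209, -0.202645) = -2.275697 rad = -130.388°.
λ₂ = -60.466° + -130.388° = -190.854°, normalized to (−180°, 180°] → 169.146°.

longitude 169.146°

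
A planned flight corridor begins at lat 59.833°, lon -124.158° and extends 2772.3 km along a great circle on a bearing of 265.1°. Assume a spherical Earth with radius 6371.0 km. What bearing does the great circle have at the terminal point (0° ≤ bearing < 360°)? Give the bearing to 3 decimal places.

final bearing 231.144°

Angular distance δ = d/R = 2772.3 / 6371 = 0.435144 rad.
With φ₁ = 59.833° = 1.044283 rad and θ = 265.1° = 4.626868 rad:
Applying the spherical law of cosines for sides, sin φ₂ = sin φ₁ cos δ + cos φ₁ sin δ cos θ = 0.765901, so φ₂ = 49.987°.
Δλ = atan2( sin θ sin δ cos φ₁ , cos δ − sin φ₁ sin φ₂ ) = atan2(-0.211059, 0.244639) = -0.711843 rad = -40.786°.
λ₂ = -124.158° + -40.786° = -164.944°.
The forward bearing on arrival equals the back-azimuth from the destination plus 180°.
Back-azimuth from P₂ (49.987°, -164.944°) to P₁ (59.833°, -124.158°), with Δλ' = λ₁ − λ₂ = 40.786°: atan2( sin Δλ' cos φ₁ , cos φ₂ sin φ₁ − sin φ₂ cos φ₁ cos Δλ' ) = 51.144°.
Final bearing = (51.144° + 180°) mod 360° = 231.144°.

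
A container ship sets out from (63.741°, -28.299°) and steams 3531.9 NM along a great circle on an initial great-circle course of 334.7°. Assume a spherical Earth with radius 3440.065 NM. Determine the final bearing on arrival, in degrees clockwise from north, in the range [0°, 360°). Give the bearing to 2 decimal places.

δ = 3531.9/3440.065 = 1.026696 rad (58.8253°).
With φ₁ = 63.741° = 1.112490 rad and θ = 334.7° = 5.841617 rad:
Applying the spherical law of cosines for sides, sin φ₂ = sin φ₁ cos δ + cos φ₁ sin δ cos θ = 0.806460, so φ₂ = 53.752°.
Δλ = atan2( sin θ sin δ cos φ₁ , cos δ − sin φ₁ sin φ₂ ) = atan2(-0.161772, -0.205587) = -2.474905 rad = -141.802°.
Hence λ₂ = -28.299° + -141.802° = -170.101°.
The forward bearing on arrival equals the back-azimuth from the destination plus 180°.
Back-azimuth from P₂ (53.75°, -170.10°) to P₁ (63.74°, -28.30°), with Δλ' = λ₁ − λ₂ = 141.80°: atan2( sin Δλ' cos φ₁ , cos φ₂ sin φ₁ − sin φ₂ cos φ₁ cos Δλ' ) = 18.65°.
Final bearing = (18.65° + 180°) mod 360° = 198.65°.

final bearing 198.65°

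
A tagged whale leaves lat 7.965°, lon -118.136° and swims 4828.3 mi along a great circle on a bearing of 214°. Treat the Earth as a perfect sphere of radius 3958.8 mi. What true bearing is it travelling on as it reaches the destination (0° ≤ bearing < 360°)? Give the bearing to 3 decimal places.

Central angle δ = d/R = 1.219637 rad.
Start latitude φ₁ = 0.139015 rad; initial bearing θ = 3.735005 rad.
Applying the spherical law of cosines for sides, sin φ₂ = sin φ₁ cos δ + cos φ₁ sin δ cos θ = -0.723270, so φ₂ = -46.325°.
Then Δλ = atan2(-0.520003, 0.444209) = -0.863844 rad, from sin θ sin δ cos φ₁ over cos δ − sin φ₁ sin φ₂.
Hence λ₂ = -118.136° + -49.495° = -167.631°.
The forward bearing on arrival equals the back-azimuth from the destination plus 180°.
Back-azimuth from P₂ (-46.325°, -167.631°) to P₁ (7.965°, -118.136°), with Δλ' = λ₁ − λ₂ = 49.495°: atan2( sin Δλ' cos φ₁ , cos φ₂ sin φ₁ − sin φ₂ cos φ₁ cos Δλ' ) = 53.317°.
Final bearing = (53.317° + 180°) mod 360° = 233.317°.

final bearing 233.317°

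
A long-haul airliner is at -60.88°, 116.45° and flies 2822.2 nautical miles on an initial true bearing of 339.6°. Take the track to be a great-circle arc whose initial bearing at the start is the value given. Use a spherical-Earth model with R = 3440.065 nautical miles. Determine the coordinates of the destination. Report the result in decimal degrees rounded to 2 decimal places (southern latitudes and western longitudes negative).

δ = 2822.2/3440.065 = 0.820391 rad (47.0050°).
Converting: φ₁ = -1.062556 rad, θ = 5.927138 rad.
Applying the spherical law of cosines for sides, sin φ₂ = sin φ₁ cos δ + cos φ₁ sin δ cos θ = -0.262129, so φ₂ = -15.20°.
Then Δλ = atan2(-0.124069, 0.452939) = -0.267362 rad, from sin θ sin δ cos φ₁ over cos δ − sin φ₁ sin φ₂.
λ₂ = 116.45° + -15.32° = 101.13°.

latitude -15.20°, longitude 101.13°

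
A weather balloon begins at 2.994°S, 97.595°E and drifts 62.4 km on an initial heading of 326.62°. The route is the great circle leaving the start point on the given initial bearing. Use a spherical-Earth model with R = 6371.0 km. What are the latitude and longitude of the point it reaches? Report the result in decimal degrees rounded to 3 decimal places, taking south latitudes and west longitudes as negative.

latitude -2.525°, longitude 97.286°

The arc subtends δ = 62.4/6371 = 0.009794 rad at the centre.
Converting: φ₁ = -0.052255 rad, θ = 5.700594 rad.
Destination latitude: φ₂ = arcsin( sin φ₁ cos δ + cos φ₁ sin δ cos θ ) = arcsin(-0.044061) = -2.525°.
For the longitude increment, Δλ = atan2( sin θ sin δ cos φ₁, cos δ − sin φ₁ sin φ₂ ) = atan2(-0.005381, 0.997651) = -0.309°.
Hence λ₂ = 97.595° + -0.309° = 97.286°.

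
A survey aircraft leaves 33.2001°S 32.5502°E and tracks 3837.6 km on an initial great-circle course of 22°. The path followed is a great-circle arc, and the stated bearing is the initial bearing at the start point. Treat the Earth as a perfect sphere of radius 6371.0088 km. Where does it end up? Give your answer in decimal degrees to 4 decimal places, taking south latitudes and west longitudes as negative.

The arc subtends δ = 3837.6/6371.0088 = 0.602354 rad at the centre.
Converting: φ₁ = -0.579451 rad, θ = 0.383972 rad.
sin φ₂ = sin φ₁ cos δ + cos φ₁ sin δ cos θ = (-0.547565)(0.824004) + (0.836763)(0.566583)(0.927184) = -0.011621
φ₂ = asin(-0.011621) = -0.011622 rad = -0.6659°.
Δλ = atan2( sin θ sin δ cos φ₁ , cos δ − sin φ₁ sin φ₂ ) = atan2(0.177600, 0.817641) = 0.213887 rad = 12.2548°.
λ₂ = 32.5502° + 12.2548° = 44.8050°.

latitude -0.6659°, longitude 44.8050°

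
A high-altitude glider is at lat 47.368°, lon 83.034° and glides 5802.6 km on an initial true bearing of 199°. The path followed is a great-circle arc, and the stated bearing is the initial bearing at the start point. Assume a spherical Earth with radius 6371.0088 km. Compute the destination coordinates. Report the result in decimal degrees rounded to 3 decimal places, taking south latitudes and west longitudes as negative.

latitude -3.142°, longitude 68.107°

Central angle δ = d/R = 0.910782 rad.
Converting: φ₁ = 0.826728 rad, θ = 3.473205 rad.
Destination latitude: φ₂ = arcsin( sin φ₁ cos δ + cos φ₁ sin δ cos θ ) = arcsin(-0.054805) = -3.142°.
For the longitude increment, Δλ = atan2( sin θ sin δ cos φ₁, cos δ − sin φ₁ sin φ₂ ) = atan2(-0.174194, 0.653450) = -14.927°.
λ₂ = λ₁ + Δλ = 68.107°.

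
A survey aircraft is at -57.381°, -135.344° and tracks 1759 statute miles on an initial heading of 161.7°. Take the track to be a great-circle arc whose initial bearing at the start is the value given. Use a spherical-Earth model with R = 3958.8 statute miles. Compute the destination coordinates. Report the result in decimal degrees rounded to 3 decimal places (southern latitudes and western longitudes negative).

latitude -78.661°, longitude -91.992°

Angular distance δ = d/R = 1759 / 3958.8 = 0.444327 rad.
Converting: φ₁ = -1.001487 rad, θ = 2.822197 rad.
Destination latitude: φ₂ = arcsin( sin φ₁ cos δ + cos φ₁ sin δ cos θ ) = arcsin(-0.980481) = -78.661°.
Then Δλ = atan2(0.072755, 0.077067) = 0.756629 rad, from sin θ sin δ cos φ₁ over cos δ − sin φ₁ sin φ₂.
λ₂ = -135.344° + 43.352° = -91.992°.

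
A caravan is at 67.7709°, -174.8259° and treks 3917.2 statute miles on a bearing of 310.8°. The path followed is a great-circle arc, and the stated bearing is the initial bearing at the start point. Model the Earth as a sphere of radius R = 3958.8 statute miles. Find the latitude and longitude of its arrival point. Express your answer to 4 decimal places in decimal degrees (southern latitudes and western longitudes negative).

Angular distance δ = d/R = 3917.2 / 3958.8 = 0.989492 rad.
With φ₁ = 67.7709° = 1.182825 rad and θ = 310.8° = 5.424483 rad:
Destination latitude: φ₂ = arcsin( sin φ₁ cos δ + cos φ₁ sin δ cos θ ) = arcsin(0.714897) = 45.6348°.
Then Δλ = atan2(-0.239341, -0.112650) = -2.010705 rad, from sin θ sin δ cos φ₁ over cos δ − sin φ₁ sin φ₂.
λ₂ = -174.8259° + -115.2049° = -290.0308°, normalized to (−180°, 180°] → 69.9692°.

latitude 45.6348°, longitude 69.9692°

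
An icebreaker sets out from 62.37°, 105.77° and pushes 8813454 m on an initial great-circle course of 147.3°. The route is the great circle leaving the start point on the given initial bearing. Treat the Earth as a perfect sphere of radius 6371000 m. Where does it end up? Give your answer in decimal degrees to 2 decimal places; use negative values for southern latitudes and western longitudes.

latitude -12.61°, longitude 138.72°

Angular distance δ = d/R = 8813454 / 6371000 = 1.383371 rad.
Start latitude φ₁ = 1.088562 rad; initial bearing θ = 2.570870 rad.
sin φ₂ = sin φ₁ cos δ + cos φ₁ sin δ cos θ = (0.885961)(0.186330) + (0.463760)(0.982487)(-0.841511) = -0.218343
φ₂ = asin(-0.218343) = -0.220116 rad = -12.61°.
Δλ = atan2( sin θ sin δ cos φ₁ , cos δ − sin φ₁ sin φ₂ ) = atan2(0.246154, 0.379774) = 0.575081 rad = 32.95°.
Hence λ₂ = 105.77° + 32.95° = 138.72°.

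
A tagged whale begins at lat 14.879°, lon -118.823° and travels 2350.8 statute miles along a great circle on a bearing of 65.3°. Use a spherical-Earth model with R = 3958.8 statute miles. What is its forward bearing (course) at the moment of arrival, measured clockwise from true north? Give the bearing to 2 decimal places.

final bearing 77.72°

Central angle δ = d/R = 0.593816 rad.
Start latitude φ₁ = 0.259688 rad; initial bearing θ = 1.139700 rad.
Applying the spherical law of cosines for sides, sin φ₂ = sin φ₁ cos δ + cos φ₁ sin δ cos θ = 0.438790, so φ₂ = 26.027°.
Then Δλ = atan2(0.491291, 0.716140) = 0.601287 rad, from sin θ sin δ cos φ₁ over cos δ − sin φ₁ sin φ₂.
λ₂ = λ₁ + Δλ = -84.372°.
The forward bearing on arrival equals the back-azimuth from the destination plus 180°.
Back-azimuth from P₂ (26.03°, -84.37°) to P₁ (14.88°, -118.82°), with Δλ' = λ₁ − λ₂ = -34.45°: atan2( sin Δλ' cos φ₁ , cos φ₂ sin φ₁ − sin φ₂ cos φ₁ cos Δλ' ) = 257.72°.
Final bearing = (257.72° + 180°) mod 360° = 77.72°.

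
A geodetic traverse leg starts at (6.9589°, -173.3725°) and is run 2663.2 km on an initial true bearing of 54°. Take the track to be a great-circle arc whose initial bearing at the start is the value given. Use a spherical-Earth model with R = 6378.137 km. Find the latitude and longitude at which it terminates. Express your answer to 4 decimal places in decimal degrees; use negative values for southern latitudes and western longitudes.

Angular distance δ = d/R = 2663.2 / 6378.137 = 0.417551 rad.
Start latitude φ₁ = 0.121456 rad; initial bearing θ = 0.942478 rad.
Applying the spherical law of cosines for sides, sin φ₂ = sin φ₁ cos δ + cos φ₁ sin δ cos θ = 0.347353, so φ₂ = 20.3255°.
Then Δλ = atan2(0.325659, 0.872000) = 0.357421 rad, from sin θ sin δ cos φ₁ over cos δ − sin φ₁ sin φ₂.
Hence λ₂ = -173.3725° + 20.4787° = -152.8938°.

latitude 20.3255°, longitude -152.8938°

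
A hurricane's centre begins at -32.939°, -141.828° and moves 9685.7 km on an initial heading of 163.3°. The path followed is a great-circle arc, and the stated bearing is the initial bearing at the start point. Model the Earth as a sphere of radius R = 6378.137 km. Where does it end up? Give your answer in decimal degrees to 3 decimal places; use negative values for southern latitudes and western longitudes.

δ = 9685.7/6378.137 = 1.518578 rad (87.0081°).
Converting: φ₁ = -0.574894 rad, θ = 2.850123 rad.
Applying the spherical law of cosines for sides, sin φ₂ = sin φ₁ cos δ + cos φ₁ sin δ cos θ = -0.831137, so φ₂ = -56.216°.
For the longitude increment, Δλ = atan2( sin θ sin δ cos φ₁, cos δ − sin φ₁ sin φ₂ ) = atan2(0.240839, -0.399733) = 148.931°.
Hence λ₂ = -141.828° + 148.931° = 7.103°.

latitude -56.216°, longitude 7.103°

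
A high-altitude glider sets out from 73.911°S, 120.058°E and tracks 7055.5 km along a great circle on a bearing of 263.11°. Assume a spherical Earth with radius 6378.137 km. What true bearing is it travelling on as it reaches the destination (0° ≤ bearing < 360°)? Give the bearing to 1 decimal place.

The arc subtends δ = 7055.5/6378.137 = 1.106201 rad at the centre.
With φ₁ = -73.911° = -1.289990 rad and θ = 263.11° = 4.592136 rad:
Applying the spherical law of cosines for sides, sin φ₂ = sin φ₁ cos δ + cos φ₁ sin δ cos θ = -0.460233, so φ₂ = -27.402°.
Δλ = atan2( sin θ sin δ cos φ₁ , cos δ − sin φ₁ sin φ₂ ) = atan2(-0.245966, 0.005854) = -1.547000 rad = -88.637°.
Hence λ₂ = 120.058° + -88.637° = 31.421°.
The forward bearing on arrival equals the back-azimuth from the destination plus 180°.
Back-azimuth from P₂ (-27.4°, 31.4°) to P₁ (-73.9°, 120.1°), with Δλ' = λ₁ − λ₂ = 88.6°: atan2( sin Δλ' cos φ₁ , cos φ₂ sin φ₁ − sin φ₂ cos φ₁ cos Δλ' ) = 161.9°.
Final bearing = (161.9° + 180°) mod 360° = 341.9°.

final bearing 341.9°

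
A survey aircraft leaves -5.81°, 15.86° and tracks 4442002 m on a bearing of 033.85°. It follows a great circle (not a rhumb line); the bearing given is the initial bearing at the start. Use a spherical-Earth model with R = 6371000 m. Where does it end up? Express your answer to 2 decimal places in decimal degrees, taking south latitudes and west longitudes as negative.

The arc subtends δ = 4442002/6371000 = 0.697222 rad at the centre.
Start latitude φ₁ = -0.101404 rad; initial bearing θ = 0.590794 rad.
sin φ₂ = sin φ₁ cos δ + cos φ₁ sin δ cos θ = (-0.101230)(0.766629) + (0.994863)(0.642091)(0.830499) = 0.452910
φ₂ = asin(0.452910) = 0.470027 rad = 26.93°.
Δλ = atan2( sin θ sin δ cos φ₁ , cos δ − sin φ₁ sin φ₂ ) = atan2(0.355820, 0.812477) = 0.412784 rad = 23.65°.
Hence λ₂ = 15.86° + 23.65° = 39.51°.

latitude 26.93°, longitude 39.51°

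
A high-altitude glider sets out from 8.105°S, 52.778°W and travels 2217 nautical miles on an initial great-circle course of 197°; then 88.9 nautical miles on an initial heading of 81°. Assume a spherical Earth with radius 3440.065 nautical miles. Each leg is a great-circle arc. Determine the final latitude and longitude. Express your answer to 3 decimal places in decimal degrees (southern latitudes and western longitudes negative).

latitude -42.711°, longitude -64.675°

Apply the spherical direct solution leg by leg, carrying full precision between legs.
Leg 1: from (-8.105°, -52.778°), δ = 2217/3440.065 = 0.644465 rad, θ = 197° → φ = -42.960°, λ = -66.665°.
Leg 2: from (-42.960°, -66.665°), δ = 88.9/3440.065 = 0.025843 rad, θ = 81° → φ = -42.711°, λ = -64.675°.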